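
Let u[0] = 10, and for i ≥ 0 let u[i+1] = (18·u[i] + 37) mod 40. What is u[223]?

Listing terms: u[0] = 10,  u[1] = 17,  u[2] = 23,  u[3] = 11,  u[4] = 35,  u[5] = 27,  u[6] = 3,  u[7] = 11.
Since u[7] = u[3] = 11, the sequence is eventually periodic: after a pre-period of length 3 it cycles with period 4.
For i ≥ 3, u[i] depends only on (i - 3) mod 4. (223 - 3) mod 4 = 0, so u[223] = u[3] = 11.

11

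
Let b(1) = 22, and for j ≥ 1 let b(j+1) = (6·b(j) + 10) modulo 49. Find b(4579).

Listing terms: b(1) = 22; b(2) = 44; b(3) = 29; b(4) = 37; b(5) = 36; b(6) = 30; b(7) = 43; b(8) = 23; b(9) = 1; b(10) = 16; b(11) = 8; b(12) = 9; b(13) = 15; b(14) = 2; b(15) = 22.
Since b(15) = b(1) = 22, the sequence is periodic with period 14.
(4579 - 1) mod 14 = 0, so b(4579) = b(1) = 22.

22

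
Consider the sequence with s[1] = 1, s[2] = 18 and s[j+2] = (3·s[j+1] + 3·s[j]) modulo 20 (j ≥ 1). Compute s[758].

18

We have s[1] = 1, s[2] = 18, s[3] = 17, s[4] = 5, s[5] = 6, s[6] = 13, s[7] = 17, s[8] = 10, s[9] = 1, s[10] = 13, s[11] = 2, s[12] = 5, s[13] = 1, s[14] = 18.
Since (s[13], s[14]) = (s[1], s[2]) = (1, 18) (two consecutive terms determine the rest), the sequence is periodic with period 12.
(758 - 1) mod 12 = 1, so s[758] = s[2] = 18.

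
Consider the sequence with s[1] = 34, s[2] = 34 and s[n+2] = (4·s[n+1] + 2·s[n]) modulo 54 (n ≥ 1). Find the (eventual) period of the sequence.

18

We have s[1] = 34,  s[2] = 34,  s[3] = 42,  s[4] = 20,  s[5] = 2,  s[6] = 48,  s[7] = 34,  s[8] = 16,  s[9] = 24,  s[10] = 20,  s[11] = 20,  s[12] = 12,  s[13] = 34,  s[14] = 52,  s[15] = 6,  s[16] = 20,  s[17] = 38,  s[18] = 30,  s[19] = 34,  s[20] = 34.
Since (s[19], s[20]) = (s[1], s[2]) = (34, 34) (two consecutive terms determine the rest), the sequence is periodic with period 18.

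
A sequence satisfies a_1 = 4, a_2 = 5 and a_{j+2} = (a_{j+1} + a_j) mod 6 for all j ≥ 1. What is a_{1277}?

5

Listing terms: a_1 = 4,  a_2 = 5,  a_3 = 3,  a_4 = 2,  a_5 = 5,  a_6 = 1,  a_7 = 0,  a_8 = 1,  a_9 = 1,  a_{10} = 2,  a_{11} = 3,  a_{12} = 5,  a_{13} = 2,  a_{14} = 1,  a_{15} = 3,  a_{16} = 4,  a_{17} = 1,  a_{18} = 5,  a_{19} = 0,  a_{20} = 5,  a_{21} = 5,  a_{22} = 4,  a_{23} = 3,  a_{24} = 1,  a_{25} = 4,  a_{26} = 5.
Since (a_{25}, a_{26}) = (a_1, a_2) = (4, 5) (two consecutive terms determine the rest), the sequence is periodic with period 24.
(1277 - 1) mod 24 = 4, so a_{1277} = a_5 = 5.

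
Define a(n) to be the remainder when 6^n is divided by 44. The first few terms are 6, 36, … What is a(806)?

We have a(1) = 6,  a(2) = 36,  a(3) = 40,  a(4) = 20,  a(5) = 32,  a(6) = 16,  a(7) = 8,  a(8) = 4,  a(9) = 24,  a(10) = 12,  a(11) = 28,  a(12) = 36.
Since a(12) = a(2) = 36, the sequence is eventually periodic: after a pre-period of length 1 it cycles with period 10.
For n ≥ 2, a(n) depends only on (n - 2) mod 10. (806 - 2) mod 10 = 4, so a(806) = a(6) = 16.

16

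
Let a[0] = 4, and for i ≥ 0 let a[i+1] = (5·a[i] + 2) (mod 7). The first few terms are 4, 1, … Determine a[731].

6

a[0] = 4; a[1] = 1; a[2] = 0; a[3] = 2; a[4] = 5; a[5] = 6; a[6] = 4.
The sequence repeats with period 6.
(731 - 0) mod 6 = 5, so a[731] = a[5] = 6.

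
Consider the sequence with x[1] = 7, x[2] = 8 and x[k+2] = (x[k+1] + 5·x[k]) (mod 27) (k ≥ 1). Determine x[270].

11

Listing terms: x[1] = 7; x[2] = 8; x[3] = 16; x[4] = 2; x[5] = 1; x[6] = 11; x[7] = 16; x[8] = 17; x[9] = 16; x[10] = 20; x[11] = 19; x[12] = 11; x[13] = 25; x[14] = 26; x[15] = 16; x[16] = 11; x[17] = 10; x[18] = 11; x[19] = 7; x[20] = 8.
Since (x[19], x[20]) = (x[1], x[2]) = (7, 8) (two consecutive terms determine the rest), the sequence is periodic with period 18.
So x[270] = x[1 + ((270-1) mod 18)] = x[18] = 11.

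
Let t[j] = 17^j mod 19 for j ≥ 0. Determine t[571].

We have t[0] = 1; t[1] = 17; t[2] = 4; t[3] = 11; t[4] = 16; t[5] = 6; t[6] = 7; t[7] = 5; t[8] = 9; t[9] = 1.
The sequence repeats with period 9.
So t[571] = t[0 + ((571-0) mod 9)] = t[4] = 16.

16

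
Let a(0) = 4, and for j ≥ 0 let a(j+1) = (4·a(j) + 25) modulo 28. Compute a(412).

a(0) = 4, a(1) = 13, a(2) = 21, a(3) = 25, a(4) = 13.
Since a(4) = a(1) = 13, the sequence is eventually periodic: after a pre-period of length 1 it cycles with period 3.
For j ≥ 1, a(j) depends only on (j - 1) mod 3. (412 - 1) mod 3 = 0, so a(412) = a(1) = 13.

13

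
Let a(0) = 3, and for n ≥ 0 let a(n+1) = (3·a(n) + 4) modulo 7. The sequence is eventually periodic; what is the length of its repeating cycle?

6

a(0) = 3,  a(1) = 6,  a(2) = 1,  a(3) = 0,  a(4) = 4,  a(5) = 2,  a(6) = 3.
Since a(6) = a(0) = 3, the sequence is periodic with period 6.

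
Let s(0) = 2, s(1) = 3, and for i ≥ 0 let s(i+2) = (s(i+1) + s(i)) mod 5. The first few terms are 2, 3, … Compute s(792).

We have s(0) = 2, s(1) = 3, s(2) = 0, s(3) = 3, s(4) = 3, s(5) = 1, s(6) = 4, s(7) = 0, s(8) = 4, s(9) = 4, s(10) = 3, s(11) = 2, s(12) = 0, s(13) = 2, s(14) = 2, s(15) = 4, s(16) = 1, s(17) = 0, s(18) = 1, s(19) = 1, s(20) = 2, s(21) = 3.
The sequence repeats with period 20.
So s(792) = s(0 + ((792-0) mod 20)) = s(12) = 0.

0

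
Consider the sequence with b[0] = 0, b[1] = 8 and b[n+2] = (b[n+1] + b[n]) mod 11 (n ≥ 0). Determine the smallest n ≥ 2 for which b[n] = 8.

2

Listing terms: b[0] = 0; b[1] = 8; b[2] = 8; b[3] = 5; b[4] = 2; b[5] = 7; b[6] = 9; b[7] = 5; b[8] = 3; b[9] = 8; b[10] = 0; b[11] = 8.
The sequence repeats with period 10.
The value 8 first appears (with n ≥ 2) at b[2].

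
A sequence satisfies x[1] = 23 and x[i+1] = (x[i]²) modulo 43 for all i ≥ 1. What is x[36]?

We have x[1] = 23,  x[2] = 13,  x[3] = 40,  x[4] = 9,  x[5] = 38,  x[6] = 25,  x[7] = 23.
Since x[7] = x[1] = 23, the sequence is periodic with period 6.
So x[36] = x[1 + ((36-1) mod 6)] = x[6] = 25.

25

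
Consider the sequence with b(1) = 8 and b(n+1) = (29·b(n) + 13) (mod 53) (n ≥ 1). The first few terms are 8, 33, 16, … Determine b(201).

52

b(1) = 8, b(2) = 33, b(3) = 16, b(4) = 0, b(5) = 13, b(6) = 19, b(7) = 34, b(8) = 45, b(9) = 46, b(10) = 22, b(11) = 15, b(12) = 24, b(13) = 20, b(14) = 10, b(15) = 38, b(16) = 2, b(17) = 18, b(18) = 5, b(19) = 52, b(20) = 37, b(21) = 26, b(22) = 25, b(23) = 49, b(24) = 3, b(25) = 47, b(26) = 51, b(27) = 8.
Since b(27) = b(1) = 8, the sequence is periodic with period 26.
So b(201) = b(1 + ((201-1) mod 26)) = b(19) = 52.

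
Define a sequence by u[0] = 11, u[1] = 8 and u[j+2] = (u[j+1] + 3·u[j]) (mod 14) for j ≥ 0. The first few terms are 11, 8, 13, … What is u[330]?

5

We have u[0] = 11; u[1] = 8; u[2] = 13; u[3] = 9; u[4] = 6; u[5] = 5; u[6] = 9; u[7] = 10; u[8] = 9; u[9] = 11; u[10] = 10; u[11] = 1; u[12] = 3; u[13] = 6; u[14] = 1; u[15] = 5; u[16] = 8; u[17] = 9; u[18] = 5; u[19] = 4; u[20] = 5; u[21] = 3; u[22] = 4; u[23] = 13; u[24] = 11; u[25] = 8.
Since (u[24], u[25]) = (u[0], u[1]) = (11, 8) (two consecutive terms determine the rest), the sequence is periodic with period 24.
So u[330] = u[0 + ((330-0) mod 24)] = u[18] = 5.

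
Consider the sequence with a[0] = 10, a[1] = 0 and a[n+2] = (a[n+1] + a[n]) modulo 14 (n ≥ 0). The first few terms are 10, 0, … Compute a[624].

10

We have a[0] = 10; a[1] = 0; a[2] = 10; a[3] = 10; a[4] = 6; a[5] = 2; a[6] = 8; a[7] = 10; a[8] = 4; a[9] = 0; a[10] = 4; a[11] = 4; a[12] = 8; a[13] = 12; a[14] = 6; a[15] = 4; a[16] = 10; a[17] = 0.
Since (a[16], a[17]) = (a[0], a[1]) = (10, 0) (two consecutive terms determine the rest), the sequence is periodic with period 16.
(624 - 0) mod 16 = 0, so a[624] = a[0] = 10.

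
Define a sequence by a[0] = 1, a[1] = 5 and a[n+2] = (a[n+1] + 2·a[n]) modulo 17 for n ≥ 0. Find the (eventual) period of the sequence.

8

We have a[0] = 1; a[1] = 5; a[2] = 7; a[3] = 0; a[4] = 14; a[5] = 14; a[6] = 8; a[7] = 2; a[8] = 1; a[9] = 5.
The sequence repeats with period 8.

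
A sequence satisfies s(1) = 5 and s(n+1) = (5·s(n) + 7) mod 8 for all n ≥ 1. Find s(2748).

2

We have s(1) = 5, s(2) = 0, s(3) = 7, s(4) = 2, s(5) = 1, s(6) = 4, s(7) = 3, s(8) = 6, s(9) = 5.
The sequence repeats with period 8.
(2748 - 1) mod 8 = 3, so s(2748) = s(4) = 2.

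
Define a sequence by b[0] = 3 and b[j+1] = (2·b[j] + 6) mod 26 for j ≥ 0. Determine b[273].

0

b[0] = 3, b[1] = 12, b[2] = 4, b[3] = 14, b[4] = 8, b[5] = 22, b[6] = 24, b[7] = 2, b[8] = 10, b[9] = 0, b[10] = 6, b[11] = 18, b[12] = 16, b[13] = 12.
Since b[13] = b[1] = 12, the sequence is eventually periodic: after a pre-period of length 1 it cycles with period 12.
For j ≥ 1, b[j] depends only on (j - 1) mod 12. (273 - 1) mod 12 = 8, so b[273] = b[9] = 0.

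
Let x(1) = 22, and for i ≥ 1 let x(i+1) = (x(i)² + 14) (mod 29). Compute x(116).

Listing terms: x(1) = 22,  x(2) = 5,  x(3) = 10,  x(4) = 27,  x(5) = 18,  x(6) = 19,  x(7) = 27.
Since x(7) = x(4) = 27, the sequence is eventually periodic: after a pre-period of length 3 it cycles with period 3.
For i ≥ 4, x(i) depends only on (i - 4) mod 3. (116 - 4) mod 3 = 1, so x(116) = x(5) = 18.

18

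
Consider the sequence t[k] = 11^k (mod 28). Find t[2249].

23

Listing terms: t[0] = 1; t[1] = 11; t[2] = 9; t[3] = 15; t[4] = 25; t[5] = 23; t[6] = 1.
Since t[6] = t[0] = 1, the sequence is periodic with period 6.
(2249 - 0) mod 6 = 5, so t[2249] = t[5] = 23.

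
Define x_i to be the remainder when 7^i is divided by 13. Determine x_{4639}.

We have x_1 = 7, x_2 = 10, x_3 = 5, x_4 = 9, x_5 = 11, x_6 = 12, x_7 = 6, x_8 = 3, x_9 = 8, x_{10} = 4, x_{11} = 2, x_{12} = 1, x_{13} = 7.
Since x_{13} = x_1 = 7, the sequence is periodic with period 12.
So x_{4639} = x_{1 + ((4639-1) mod 12)} = x_7 = 6.

6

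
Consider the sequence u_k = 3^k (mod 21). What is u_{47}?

12

We have u_0 = 1, u_1 = 3, u_2 = 9, u_3 = 6, u_4 = 18, u_5 = 12, u_6 = 15, u_7 = 3.
Since u_7 = u_1 = 3, the sequence is eventually periodic: after a pre-period of length 1 it cycles with period 6.
For k ≥ 1, u_k depends only on (k - 1) mod 6. (47 - 1) mod 6 = 4, so u_{47} = u_5 = 12.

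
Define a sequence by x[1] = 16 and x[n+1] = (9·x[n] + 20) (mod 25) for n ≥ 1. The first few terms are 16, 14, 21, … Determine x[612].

14

x[1] = 16, x[2] = 14, x[3] = 21, x[4] = 9, x[5] = 1, x[6] = 4, x[7] = 6, x[8] = 24, x[9] = 11, x[10] = 19, x[11] = 16.
The sequence repeats with period 10.
(612 - 1) mod 10 = 1, so x[612] = x[2] = 14.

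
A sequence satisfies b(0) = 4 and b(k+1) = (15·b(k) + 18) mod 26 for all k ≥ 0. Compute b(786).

b(0) = 4; b(1) = 0; b(2) = 18; b(3) = 2; b(4) = 22; b(5) = 10; b(6) = 12; b(7) = 16; b(8) = 24; b(9) = 14; b(10) = 20; b(11) = 6; b(12) = 4.
The sequence repeats with period 12.
So b(786) = b(0 + ((786-0) mod 12)) = b(6) = 12.

12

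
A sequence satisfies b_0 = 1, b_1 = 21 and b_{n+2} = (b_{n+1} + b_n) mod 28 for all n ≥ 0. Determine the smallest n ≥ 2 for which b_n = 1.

b_0 = 1, b_1 = 21, b_2 = 22, b_3 = 15, b_4 = 9, b_5 = 24, b_6 = 5, b_7 = 1, b_8 = 6, b_9 = 7, b_{10} = 13, b_{11} = 20, b_{12} = 5, b_{13} = 25, b_{14} = 2, b_{15} = 27, b_{16} = 1, b_{17} = 0, b_{18} = 1, b_{19} = 1, b_{20} = 2, b_{21} = 3, b_{22} = 5, b_{23} = 8, b_{24} = 13, b_{25} = 21, b_{26} = 6, b_{27} = 27, b_{28} = 5, b_{29} = 4, b_{30} = 9, b_{31} = 13, b_{32} = 22, b_{33} = 7, b_{34} = 1, b_{35} = 8, b_{36} = 9, b_{37} = 17, b_{38} = 26, b_{39} = 15, b_{40} = 13, b_{41} = 0, b_{42} = 13, b_{43} = 13, b_{44} = 26, b_{45} = 11, b_{46} = 9, b_{47} = 20, b_{48} = 1, b_{49} = 21.
The sequence repeats with period 48.
The value 1 first appears (with n ≥ 2) at b_7.

7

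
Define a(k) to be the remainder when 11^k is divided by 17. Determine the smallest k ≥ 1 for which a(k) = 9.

14

Computing terms: a(0) = 1,  a(1) = 11,  a(2) = 2,  a(3) = 5,  a(4) = 4,  a(5) = 10,  a(6) = 8,  a(7) = 3,  a(8) = 16,  a(9) = 6,  a(10) = 15,  a(11) = 12,  a(12) = 13,  a(13) = 7,  a(14) = 9,  a(15) = 14,  a(16) = 1.
The sequence repeats with period 16.
The value 9 first appears (with k ≥ 1) at a(14).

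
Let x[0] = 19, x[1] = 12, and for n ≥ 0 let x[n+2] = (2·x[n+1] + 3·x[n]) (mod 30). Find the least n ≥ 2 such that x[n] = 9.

4

x[0] = 19,  x[1] = 12,  x[2] = 21,  x[3] = 18,  x[4] = 9,  x[5] = 12,  x[6] = 21.
Since (x[5], x[6]) = (x[1], x[2]) = (12, 21) (two consecutive terms determine the rest), the sequence is eventually periodic: after a pre-period of length 1 it cycles with period 4.
The value 9 first appears (with n ≥ 2) at x[4].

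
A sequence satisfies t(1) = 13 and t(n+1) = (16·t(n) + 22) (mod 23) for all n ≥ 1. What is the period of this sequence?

11

We have t(1) = 13,  t(2) = 0,  t(3) = 22,  t(4) = 6,  t(5) = 3,  t(6) = 1,  t(7) = 15,  t(8) = 9,  t(9) = 5,  t(10) = 10,  t(11) = 21,  t(12) = 13.
Since t(12) = t(1) = 13, the sequence is periodic with period 11.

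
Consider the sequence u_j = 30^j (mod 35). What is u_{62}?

We have u_0 = 1, u_1 = 30, u_2 = 25, u_3 = 15, u_4 = 30.
Since u_4 = u_1 = 30, the sequence is eventually periodic: after a pre-period of length 1 it cycles with period 3.
For j ≥ 1, u_j depends only on (j - 1) mod 3. (62 - 1) mod 3 = 1, so u_{62} = u_2 = 25.

25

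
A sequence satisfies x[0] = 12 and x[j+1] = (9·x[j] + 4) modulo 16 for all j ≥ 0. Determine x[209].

x[0] = 12; x[1] = 0; x[2] = 4; x[3] = 8; x[4] = 12.
Since x[4] = x[0] = 12, the sequence is periodic with period 4.
(209 - 0) mod 4 = 1, so x[209] = x[1] = 0.

0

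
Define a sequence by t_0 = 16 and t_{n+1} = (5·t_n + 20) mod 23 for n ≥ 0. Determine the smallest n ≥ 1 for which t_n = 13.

Listing terms: t_0 = 16,  t_1 = 8,  t_2 = 14,  t_3 = 21,  t_4 = 10,  t_5 = 1,  t_6 = 2,  t_7 = 7,  t_8 = 9,  t_9 = 19,  t_{10} = 0,  t_{11} = 20,  t_{12} = 5,  t_{13} = 22,  t_{14} = 15,  t_{15} = 3,  t_{16} = 12,  t_{17} = 11,  t_{18} = 6,  t_{19} = 4,  t_{20} = 17,  t_{21} = 13,  t_{22} = 16.
Since t_{22} = t_0 = 16, the sequence is periodic with period 22.
The value 13 first appears (with n ≥ 1) at t_{21}.

21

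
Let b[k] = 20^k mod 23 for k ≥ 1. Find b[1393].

21

b[1] = 20; b[2] = 9; b[3] = 19; b[4] = 12; b[5] = 10; b[6] = 16; b[7] = 21; b[8] = 6; b[9] = 5; b[10] = 8; b[11] = 22; b[12] = 3; b[13] = 14; b[14] = 4; b[15] = 11; b[16] = 13; b[17] = 7; b[18] = 2; b[19] = 17; b[20] = 18; b[21] = 15; b[22] = 1; b[23] = 20.
The sequence repeats with period 22.
So b[1393] = b[1 + ((1393-1) mod 22)] = b[7] = 21.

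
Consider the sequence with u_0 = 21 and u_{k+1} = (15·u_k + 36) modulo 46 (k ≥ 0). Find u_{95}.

Computing terms: u_0 = 21; u_1 = 29; u_2 = 11; u_3 = 17; u_4 = 15; u_5 = 31; u_6 = 41; u_7 = 7; u_8 = 3; u_9 = 35; u_{10} = 9; u_{11} = 33; u_{12} = 25; u_{13} = 43; u_{14} = 37; u_{15} = 39; u_{16} = 23; u_{17} = 13; u_{18} = 1; u_{19} = 5; u_{20} = 19; u_{21} = 45; u_{22} = 21.
Since u_{22} = u_0 = 21, the sequence is periodic with period 22.
(95 - 0) mod 22 = 7, so u_{95} = u_7 = 7.

7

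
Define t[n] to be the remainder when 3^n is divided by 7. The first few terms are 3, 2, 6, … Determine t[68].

2

Computing terms: t[1] = 3,  t[2] = 2,  t[3] = 6,  t[4] = 4,  t[5] = 5,  t[6] = 1,  t[7] = 3.
Since t[7] = t[1] = 3, the sequence is periodic with period 6.
(68 - 1) mod 6 = 1, so t[68] = t[2] = 2.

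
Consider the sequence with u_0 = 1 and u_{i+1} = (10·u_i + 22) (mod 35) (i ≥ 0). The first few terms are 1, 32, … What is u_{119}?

Computing terms: u_0 = 1; u_1 = 32; u_2 = 27; u_3 = 12; u_4 = 2; u_5 = 7; u_6 = 22; u_7 = 32.
Since u_7 = u_1 = 32, the sequence is eventually periodic: after a pre-period of length 1 it cycles with period 6.
For i ≥ 1, u_i depends only on (i - 1) mod 6. (119 - 1) mod 6 = 4, so u_{119} = u_5 = 7.

7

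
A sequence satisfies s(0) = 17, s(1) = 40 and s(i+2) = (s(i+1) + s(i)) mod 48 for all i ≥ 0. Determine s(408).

17

s(0) = 17, s(1) = 40, s(2) = 9, s(3) = 1, s(4) = 10, s(5) = 11, s(6) = 21, s(7) = 32, s(8) = 5, s(9) = 37, s(10) = 42, s(11) = 31, s(12) = 25, s(13) = 8, s(14) = 33, s(15) = 41, s(16) = 26, s(17) = 19, s(18) = 45, s(19) = 16, s(20) = 13, s(21) = 29, s(22) = 42, s(23) = 23, s(24) = 17, s(25) = 40.
Since (s(24), s(25)) = (s(0), s(1)) = (17, 40) (two consecutive terms determine the rest), the sequence is periodic with period 24.
(408 - 0) mod 24 = 0, so s(408) = s(0) = 17.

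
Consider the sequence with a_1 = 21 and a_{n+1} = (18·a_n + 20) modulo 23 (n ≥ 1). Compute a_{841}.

Computing terms: a_1 = 21; a_2 = 7; a_3 = 8; a_4 = 3; a_5 = 5; a_6 = 18; a_7 = 22; a_8 = 2; a_9 = 10; a_{10} = 16; a_{11} = 9; a_{12} = 21.
Since a_{12} = a_1 = 21, the sequence is periodic with period 11.
(841 - 1) mod 11 = 4, so a_{841} = a_5 = 5.

5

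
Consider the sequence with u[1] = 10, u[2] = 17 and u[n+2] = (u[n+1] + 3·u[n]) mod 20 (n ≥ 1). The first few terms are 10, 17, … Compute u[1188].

1

We have u[1] = 10, u[2] = 17, u[3] = 7, u[4] = 18, u[5] = 19, u[6] = 13, u[7] = 10, u[8] = 9, u[9] = 19, u[10] = 6, u[11] = 3, u[12] = 1, u[13] = 10, u[14] = 13, u[15] = 3, u[16] = 2, u[17] = 11, u[18] = 17, u[19] = 10, u[20] = 1, u[21] = 11, u[22] = 14, u[23] = 7, u[24] = 9, u[25] = 10, u[26] = 17.
The sequence repeats with period 24.
(1188 - 1) mod 24 = 11, so u[1188] = u[12] = 1.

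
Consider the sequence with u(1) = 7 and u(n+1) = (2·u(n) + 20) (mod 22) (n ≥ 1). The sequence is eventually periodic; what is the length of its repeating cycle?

u(1) = 7,  u(2) = 12,  u(3) = 0,  u(4) = 20,  u(5) = 16,  u(6) = 8,  u(7) = 14,  u(8) = 4,  u(9) = 6,  u(10) = 10,  u(11) = 18,  u(12) = 12.
Since u(12) = u(2) = 12, the sequence is eventually periodic: after a pre-period of length 1 it cycles with period 10.

10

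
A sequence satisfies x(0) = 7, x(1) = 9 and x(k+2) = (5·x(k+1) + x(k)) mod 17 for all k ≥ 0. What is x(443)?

4

Listing terms: x(0) = 7, x(1) = 9, x(2) = 1, x(3) = 14, x(4) = 3, x(5) = 12, x(6) = 12, x(7) = 4, x(8) = 15, x(9) = 11, x(10) = 2, x(11) = 4, x(12) = 5, x(13) = 12, x(14) = 14, x(15) = 14, x(16) = 16, x(17) = 9, x(18) = 10, x(19) = 8, x(20) = 16, x(21) = 3, x(22) = 14, x(23) = 5, x(24) = 5, x(25) = 13, x(26) = 2, x(27) = 6, x(28) = 15, x(29) = 13, x(30) = 12, x(31) = 5, x(32) = 3, x(33) = 3, x(34) = 1, x(35) = 8, x(36) = 7, x(37) = 9.
Since (x(36), x(37)) = (x(0), x(1)) = (7, 9) (two consecutive terms determine the rest), the sequence is periodic with period 36.
(443 - 0) mod 36 = 11, so x(443) = x(11) = 4.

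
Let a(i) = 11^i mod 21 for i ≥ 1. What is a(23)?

2

Computing terms: a(1) = 11, a(2) = 16, a(3) = 8, a(4) = 4, a(5) = 2, a(6) = 1, a(7) = 11.
The sequence repeats with period 6.
So a(23) = a(1 + ((23-1) mod 6)) = a(5) = 2.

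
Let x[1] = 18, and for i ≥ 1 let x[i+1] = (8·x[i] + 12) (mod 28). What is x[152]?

24

x[1] = 18, x[2] = 16, x[3] = 0, x[4] = 12, x[5] = 24, x[6] = 8, x[7] = 20, x[8] = 4, x[9] = 16.
Since x[9] = x[2] = 16, the sequence is eventually periodic: after a pre-period of length 1 it cycles with period 7.
For i ≥ 2, x[i] depends only on (i - 2) mod 7. (152 - 2) mod 7 = 3, so x[152] = x[5] = 24.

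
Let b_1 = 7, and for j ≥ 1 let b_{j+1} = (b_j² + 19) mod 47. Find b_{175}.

33

Listing terms: b_1 = 7, b_2 = 21, b_3 = 37, b_4 = 25, b_5 = 33, b_6 = 27, b_7 = 43, b_8 = 35, b_9 = 22, b_{10} = 33.
Since b_{10} = b_5 = 33, the sequence is eventually periodic: after a pre-period of length 4 it cycles with period 5.
For j ≥ 5, b_j depends only on (j - 5) mod 5. (175 - 5) mod 5 = 0, so b_{175} = b_5 = 33.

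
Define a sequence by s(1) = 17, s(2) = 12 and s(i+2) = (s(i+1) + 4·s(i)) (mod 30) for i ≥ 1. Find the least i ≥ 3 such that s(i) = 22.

Computing terms: s(1) = 17, s(2) = 12, s(3) = 20, s(4) = 8, s(5) = 28, s(6) = 0, s(7) = 22, s(8) = 22, s(9) = 20, s(10) = 18, s(11) = 8, s(12) = 20, s(13) = 22, s(14) = 12, s(15) = 10, s(16) = 28, s(17) = 8, s(18) = 0, s(19) = 2, s(20) = 2, s(21) = 10, s(22) = 18, s(23) = 28, s(24) = 10, s(25) = 2, s(26) = 12, s(27) = 20.
Since (s(26), s(27)) = (s(2), s(3)) = (12, 20) (two consecutive terms determine the rest), the sequence is eventually periodic: after a pre-period of length 1 it cycles with period 24.
The value 22 first appears (with i ≥ 3) at s(7).

7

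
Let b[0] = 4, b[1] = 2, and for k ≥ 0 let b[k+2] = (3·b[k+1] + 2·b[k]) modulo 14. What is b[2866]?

0

Listing terms: b[0] = 4,  b[1] = 2,  b[2] = 0,  b[3] = 4,  b[4] = 12,  b[5] = 2,  b[6] = 2,  b[7] = 10,  b[8] = 6,  b[9] = 10,  b[10] = 0,  b[11] = 6,  b[12] = 4,  b[13] = 10,  b[14] = 10,  b[15] = 8,  b[16] = 2,  b[17] = 8,  b[18] = 0,  b[19] = 2,  b[20] = 6,  b[21] = 8,  b[22] = 8,  b[23] = 12,  b[24] = 10,  b[25] = 12,  b[26] = 0,  b[27] = 10,  b[28] = 2,  b[29] = 12,  b[30] = 12,  b[31] = 4,  b[32] = 8,  b[33] = 4,  b[34] = 0,  b[35] = 8,  b[36] = 10,  b[37] = 4,  b[38] = 4,  b[39] = 6,  b[40] = 12,  b[41] = 6,  b[42] = 0,  b[43] = 12,  b[44] = 8,  b[45] = 6,  b[46] = 6,  b[47] = 2,  b[48] = 4,  b[49] = 2.
The sequence repeats with period 48.
(2866 - 0) mod 48 = 34, so b[2866] = b[34] = 0.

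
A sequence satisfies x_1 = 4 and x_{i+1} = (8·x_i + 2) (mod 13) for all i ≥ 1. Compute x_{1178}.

We have x_1 = 4; x_2 = 8; x_3 = 1; x_4 = 10; x_5 = 4.
Since x_5 = x_1 = 4, the sequence is periodic with period 4.
So x_{1178} = x_{1 + ((1178-1) mod 4)} = x_2 = 8.

8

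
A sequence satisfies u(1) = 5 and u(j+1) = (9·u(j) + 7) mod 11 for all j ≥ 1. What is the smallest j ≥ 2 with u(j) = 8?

2

We have u(1) = 5, u(2) = 8, u(3) = 2, u(4) = 3, u(5) = 1, u(6) = 5.
Since u(6) = u(1) = 5, the sequence is periodic with period 5.
The value 8 first appears (with j ≥ 2) at u(2).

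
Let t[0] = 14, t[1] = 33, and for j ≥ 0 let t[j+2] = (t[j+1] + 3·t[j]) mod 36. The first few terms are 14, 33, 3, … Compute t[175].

21

t[0] = 14; t[1] = 33; t[2] = 3; t[3] = 30; t[4] = 3; t[5] = 21; t[6] = 30; t[7] = 21; t[8] = 3; t[9] = 30.
Since (t[8], t[9]) = (t[2], t[3]) = (3, 30) (two consecutive terms determine the rest), the sequence is eventually periodic: after a pre-period of length 2 it cycles with period 6.
For j ≥ 2, t[j] depends only on (j - 2) mod 6. (175 - 2) mod 6 = 5, so t[175] = t[7] = 21.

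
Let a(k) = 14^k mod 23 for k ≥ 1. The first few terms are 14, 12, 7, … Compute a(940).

8

Listing terms: a(1) = 14, a(2) = 12, a(3) = 7, a(4) = 6, a(5) = 15, a(6) = 3, a(7) = 19, a(8) = 13, a(9) = 21, a(10) = 18, a(11) = 22, a(12) = 9, a(13) = 11, a(14) = 16, a(15) = 17, a(16) = 8, a(17) = 20, a(18) = 4, a(19) = 10, a(20) = 2, a(21) = 5, a(22) = 1, a(23) = 14.
The sequence repeats with period 22.
(940 - 1) mod 22 = 15, so a(940) = a(16) = 8.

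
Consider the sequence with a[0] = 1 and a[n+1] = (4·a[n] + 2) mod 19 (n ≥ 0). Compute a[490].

8

Computing terms: a[0] = 1, a[1] = 6, a[2] = 7, a[3] = 11, a[4] = 8, a[5] = 15, a[6] = 5, a[7] = 3, a[8] = 14, a[9] = 1.
Since a[9] = a[0] = 1, the sequence is periodic with period 9.
(490 - 0) mod 9 = 4, so a[490] = a[4] = 8.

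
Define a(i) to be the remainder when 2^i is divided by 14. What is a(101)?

We have a(0) = 1; a(1) = 2; a(2) = 4; a(3) = 8; a(4) = 2.
Since a(4) = a(1) = 2, the sequence is eventually periodic: after a pre-period of length 1 it cycles with period 3.
For i ≥ 1, a(i) depends only on (i - 1) mod 3. (101 - 1) mod 3 = 1, so a(101) = a(2) = 4.

4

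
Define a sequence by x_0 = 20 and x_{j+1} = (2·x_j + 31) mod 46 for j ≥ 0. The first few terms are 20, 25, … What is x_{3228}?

We have x_0 = 20, x_1 = 25, x_2 = 35, x_3 = 9, x_4 = 3, x_5 = 37, x_6 = 13, x_7 = 11, x_8 = 7, x_9 = 45, x_{10} = 29, x_{11} = 43, x_{12} = 25.
Since x_{12} = x_1 = 25, the sequence is eventually periodic: after a pre-period of length 1 it cycles with period 11.
For j ≥ 1, x_j depends only on (j - 1) mod 11. (3228 - 1) mod 11 = 4, so x_{3228} = x_5 = 37.

37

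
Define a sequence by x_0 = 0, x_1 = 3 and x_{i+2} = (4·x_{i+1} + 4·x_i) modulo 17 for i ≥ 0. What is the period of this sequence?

Computing terms: x_0 = 0, x_1 = 3, x_2 = 12, x_3 = 9, x_4 = 16, x_5 = 15, x_6 = 5, x_7 = 12, x_8 = 0, x_9 = 14, x_{10} = 5, x_{11} = 8, x_{12} = 1, x_{13} = 2, x_{14} = 12, x_{15} = 5, x_{16} = 0, x_{17} = 3.
The sequence repeats with period 16.

16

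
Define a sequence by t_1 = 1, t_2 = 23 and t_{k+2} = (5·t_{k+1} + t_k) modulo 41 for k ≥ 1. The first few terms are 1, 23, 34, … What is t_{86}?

Computing terms: t_1 = 1, t_2 = 23, t_3 = 34, t_4 = 29, t_5 = 15, t_6 = 22, t_7 = 2, t_8 = 32, t_9 = 39, t_{10} = 22, t_{11} = 26, t_{12} = 29, t_{13} = 7, t_{14} = 23, t_{15} = 40, t_{16} = 18, t_{17} = 7, t_{18} = 12, t_{19} = 26, t_{20} = 19, t_{21} = 39, t_{22} = 9, t_{23} = 2, t_{24} = 19, t_{25} = 15, t_{26} = 12, t_{27} = 34, t_{28} = 18, t_{29} = 1, t_{30} = 23.
Since (t_{29}, t_{30}) = (t_1, t_2) = (1, 23) (two consecutive terms determine the rest), the sequence is periodic with period 28.
So t_{86} = t_{1 + ((86-1) mod 28)} = t_2 = 23.

23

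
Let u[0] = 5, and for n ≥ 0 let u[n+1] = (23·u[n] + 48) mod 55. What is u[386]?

Computing terms: u[0] = 5, u[1] = 53, u[2] = 2, u[3] = 39, u[4] = 10, u[5] = 3, u[6] = 7, u[7] = 44, u[8] = 15, u[9] = 8, u[10] = 12, u[11] = 49, u[12] = 20, u[13] = 13, u[14] = 17, u[15] = 54, u[16] = 25, u[17] = 18, u[18] = 22, u[19] = 4, u[20] = 30, u[21] = 23, u[22] = 27, u[23] = 9, u[24] = 35, u[25] = 28, u[26] = 32, u[27] = 14, u[28] = 40, u[29] = 33, u[30] = 37, u[31] = 19, u[32] = 45, u[33] = 38, u[34] = 42, u[35] = 24, u[36] = 50, u[37] = 43, u[38] = 47, u[39] = 29, u[40] = 0, u[41] = 48, u[42] = 52, u[43] = 34, u[44] = 5.
Since u[44] = u[0] = 5, the sequence is periodic with period 44.
So u[386] = u[0 + ((386-0) mod 44)] = u[34] = 42.

42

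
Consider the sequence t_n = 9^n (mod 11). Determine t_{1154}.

We have t_1 = 9, t_2 = 4, t_3 = 3, t_4 = 5, t_5 = 1, t_6 = 9.
Since t_6 = t_1 = 9, the sequence is periodic with period 5.
(1154 - 1) mod 5 = 3, so t_{1154} = t_4 = 5.

5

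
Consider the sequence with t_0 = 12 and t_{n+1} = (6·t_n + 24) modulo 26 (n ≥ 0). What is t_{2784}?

t_0 = 12,  t_1 = 18,  t_2 = 2,  t_3 = 10,  t_4 = 6,  t_5 = 8,  t_6 = 20,  t_7 = 14,  t_8 = 4,  t_9 = 22,  t_{10} = 0,  t_{11} = 24,  t_{12} = 12.
Since t_{12} = t_0 = 12, the sequence is periodic with period 12.
So t_{2784} = t_{0 + ((2784-0) mod 12)} = t_0 = 12.

12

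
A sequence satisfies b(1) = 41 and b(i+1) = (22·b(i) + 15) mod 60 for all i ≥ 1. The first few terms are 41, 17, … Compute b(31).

We have b(1) = 41; b(2) = 17; b(3) = 29; b(4) = 53; b(5) = 41.
The sequence repeats with period 4.
(31 - 1) mod 4 = 2, so b(31) = b(3) = 29.

29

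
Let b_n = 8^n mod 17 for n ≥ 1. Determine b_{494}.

We have b_1 = 8; b_2 = 13; b_3 = 2; b_4 = 16; b_5 = 9; b_6 = 4; b_7 = 15; b_8 = 1; b_9 = 8.
The sequence repeats with period 8.
So b_{494} = b_{1 + ((494-1) mod 8)} = b_6 = 4.

4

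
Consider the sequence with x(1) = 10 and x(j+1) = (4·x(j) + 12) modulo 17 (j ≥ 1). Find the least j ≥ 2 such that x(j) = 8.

4

Computing terms: x(1) = 10, x(2) = 1, x(3) = 16, x(4) = 8, x(5) = 10.
Since x(5) = x(1) = 10, the sequence is periodic with period 4.
The value 8 first appears (with j ≥ 2) at x(4).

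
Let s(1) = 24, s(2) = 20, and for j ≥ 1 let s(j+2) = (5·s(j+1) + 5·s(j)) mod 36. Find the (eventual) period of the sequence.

9

Computing terms: s(1) = 24, s(2) = 20, s(3) = 4, s(4) = 12, s(5) = 8, s(6) = 28, s(7) = 0, s(8) = 32, s(9) = 16, s(10) = 24, s(11) = 20.
Since (s(10), s(11)) = (s(1), s(2)) = (24, 20) (two consecutive terms determine the rest), the sequence is periodic with period 9.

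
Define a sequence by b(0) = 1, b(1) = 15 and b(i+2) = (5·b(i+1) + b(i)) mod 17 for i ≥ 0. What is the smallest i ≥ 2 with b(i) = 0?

6

Listing terms: b(0) = 1, b(1) = 15, b(2) = 8, b(3) = 4, b(4) = 11, b(5) = 8, b(6) = 0, b(7) = 8, b(8) = 6, b(9) = 4, b(10) = 9, b(11) = 15, b(12) = 16, b(13) = 10, b(14) = 15, b(15) = 0, b(16) = 15, b(17) = 7, b(18) = 16, b(19) = 2, b(20) = 9, b(21) = 13, b(22) = 6, b(23) = 9, b(24) = 0, b(25) = 9, b(26) = 11, b(27) = 13, b(28) = 8, b(29) = 2, b(30) = 1, b(31) = 7, b(32) = 2, b(33) = 0, b(34) = 2, b(35) = 10, b(36) = 1, b(37) = 15.
The sequence repeats with period 36.
The value 0 first appears (with i ≥ 2) at b(6).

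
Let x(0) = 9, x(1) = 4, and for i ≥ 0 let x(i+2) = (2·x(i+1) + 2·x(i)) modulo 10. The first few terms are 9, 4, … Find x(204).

6

We have x(0) = 9, x(1) = 4, x(2) = 6, x(3) = 0, x(4) = 2, x(5) = 4, x(6) = 2, x(7) = 2, x(8) = 8, x(9) = 0, x(10) = 6, x(11) = 2, x(12) = 6, x(13) = 6, x(14) = 4, x(15) = 0, x(16) = 8, x(17) = 6, x(18) = 8, x(19) = 8, x(20) = 2, x(21) = 0, x(22) = 4, x(23) = 8, x(24) = 4, x(25) = 4, x(26) = 6.
Since (x(25), x(26)) = (x(1), x(2)) = (4, 6) (two consecutive terms determine the rest), the sequence is eventually periodic: after a pre-period of length 1 it cycles with period 24.
For i ≥ 1, x(i) depends only on (i - 1) mod 24. (204 - 1) mod 24 = 11, so x(204) = x(12) = 6.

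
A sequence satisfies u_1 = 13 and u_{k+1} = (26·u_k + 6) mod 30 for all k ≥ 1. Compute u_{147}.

We have u_1 = 13,  u_2 = 14,  u_3 = 10,  u_4 = 26,  u_5 = 22,  u_6 = 8,  u_7 = 4,  u_8 = 20,  u_9 = 16,  u_{10} = 2,  u_{11} = 28,  u_{12} = 14.
Since u_{12} = u_2 = 14, the sequence is eventually periodic: after a pre-period of length 1 it cycles with period 10.
For k ≥ 2, u_k depends only on (k - 2) mod 10. (147 - 2) mod 10 = 5, so u_{147} = u_7 = 4.

4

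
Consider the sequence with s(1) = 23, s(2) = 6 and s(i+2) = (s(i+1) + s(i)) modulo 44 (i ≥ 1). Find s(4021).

Listing terms: s(1) = 23,  s(2) = 6,  s(3) = 29,  s(4) = 35,  s(5) = 20,  s(6) = 11,  s(7) = 31,  s(8) = 42,  s(9) = 29,  s(10) = 27,  s(11) = 12,  s(12) = 39,  s(13) = 7,  s(14) = 2,  s(15) = 9,  s(16) = 11,  s(17) = 20,  s(18) = 31,  s(19) = 7,  s(20) = 38,  s(21) = 1,  s(22) = 39,  s(23) = 40,  s(24) = 35,  s(25) = 31,  s(26) = 22,  s(27) = 9,  s(28) = 31,  s(29) = 40,  s(30) = 27,  s(31) = 23,  s(32) = 6.
The sequence repeats with period 30.
So s(4021) = s(1 + ((4021-1) mod 30)) = s(1) = 23.

23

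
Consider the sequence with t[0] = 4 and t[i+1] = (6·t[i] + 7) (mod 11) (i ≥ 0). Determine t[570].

4

Computing terms: t[0] = 4,  t[1] = 9,  t[2] = 6,  t[3] = 10,  t[4] = 1,  t[5] = 2,  t[6] = 8,  t[7] = 0,  t[8] = 7,  t[9] = 5,  t[10] = 4.
Since t[10] = t[0] = 4, the sequence is periodic with period 10.
So t[570] = t[0 + ((570-0) mod 10)] = t[0] = 4.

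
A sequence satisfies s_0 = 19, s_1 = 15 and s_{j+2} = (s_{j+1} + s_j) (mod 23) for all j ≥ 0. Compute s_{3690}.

12

s_0 = 19,  s_1 = 15,  s_2 = 11,  s_3 = 3,  s_4 = 14,  s_5 = 17,  s_6 = 8,  s_7 = 2,  s_8 = 10,  s_9 = 12,  s_{10} = 22,  s_{11} = 11,  s_{12} = 10,  s_{13} = 21,  s_{14} = 8,  s_{15} = 6,  s_{16} = 14,  s_{17} = 20,  s_{18} = 11,  s_{19} = 8,  s_{20} = 19,  s_{21} = 4,  s_{22} = 0,  s_{23} = 4,  s_{24} = 4,  s_{25} = 8,  s_{26} = 12,  s_{27} = 20,  s_{28} = 9,  s_{29} = 6,  s_{30} = 15,  s_{31} = 21,  s_{32} = 13,  s_{33} = 11,  s_{34} = 1,  s_{35} = 12,  s_{36} = 13,  s_{37} = 2,  s_{38} = 15,  s_{39} = 17,  s_{40} = 9,  s_{41} = 3,  s_{42} = 12,  s_{43} = 15,  s_{44} = 4,  s_{45} = 19,  s_{46} = 0,  s_{47} = 19,  s_{48} = 19,  s_{49} = 15.
The sequence repeats with period 48.
(3690 - 0) mod 48 = 42, so s_{3690} = s_{42} = 12.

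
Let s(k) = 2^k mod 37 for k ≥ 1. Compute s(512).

34

s(1) = 2, s(2) = 4, s(3) = 8, s(4) = 16, s(5) = 32, s(6) = 27, s(7) = 17, s(8) = 34, s(9) = 31, s(10) = 25, s(11) = 13, s(12) = 26, s(13) = 15, s(14) = 30, s(15) = 23, s(16) = 9, s(17) = 18, s(18) = 36, s(19) = 35, s(20) = 33, s(21) = 29, s(22) = 21, s(23) = 5, s(24) = 10, s(25) = 20, s(26) = 3, s(27) = 6, s(28) = 12, s(29) = 24, s(30) = 11, s(31) = 22, s(32) = 7, s(33) = 14, s(34) = 28, s(35) = 19, s(36) = 1, s(37) = 2.
The sequence repeats with period 36.
(512 - 1) mod 36 = 7, so s(512) = s(8) = 34.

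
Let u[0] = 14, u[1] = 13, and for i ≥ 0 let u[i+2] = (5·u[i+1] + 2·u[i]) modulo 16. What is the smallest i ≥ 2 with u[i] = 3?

7

u[0] = 14,  u[1] = 13,  u[2] = 13,  u[3] = 11,  u[4] = 1,  u[5] = 11,  u[6] = 9,  u[7] = 3,  u[8] = 1,  u[9] = 11.
Since (u[8], u[9]) = (u[4], u[5]) = (1, 11) (two consecutive terms determine the rest), the sequence is eventually periodic: after a pre-period of length 4 it cycles with period 4.
The value 3 first appears (with i ≥ 2) at u[7].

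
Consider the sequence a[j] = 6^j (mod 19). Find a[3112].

9

Listing terms: a[1] = 6,  a[2] = 17,  a[3] = 7,  a[4] = 4,  a[5] = 5,  a[6] = 11,  a[7] = 9,  a[8] = 16,  a[9] = 1,  a[10] = 6.
Since a[10] = a[1] = 6, the sequence is periodic with period 9.
So a[3112] = a[1 + ((3112-1) mod 9)] = a[7] = 9.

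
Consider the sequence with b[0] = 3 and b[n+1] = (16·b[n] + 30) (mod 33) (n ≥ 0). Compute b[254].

21

We have b[0] = 3, b[1] = 12, b[2] = 24, b[3] = 18, b[4] = 21, b[5] = 3.
The sequence repeats with period 5.
So b[254] = b[0 + ((254-0) mod 5)] = b[4] = 21.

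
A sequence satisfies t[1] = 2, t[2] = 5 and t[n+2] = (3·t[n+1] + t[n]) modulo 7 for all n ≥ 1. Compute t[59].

4

We have t[1] = 2; t[2] = 5; t[3] = 3; t[4] = 0; t[5] = 3; t[6] = 2; t[7] = 2; t[8] = 1; t[9] = 5; t[10] = 2; t[11] = 4; t[12] = 0; t[13] = 4; t[14] = 5; t[15] = 5; t[16] = 6; t[17] = 2; t[18] = 5.
The sequence repeats with period 16.
So t[59] = t[1 + ((59-1) mod 16)] = t[11] = 4.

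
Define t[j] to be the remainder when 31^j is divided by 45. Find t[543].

We have t[1] = 31,  t[2] = 16,  t[3] = 1,  t[4] = 31.
Since t[4] = t[1] = 31, the sequence is periodic with period 3.
(543 - 1) mod 3 = 2, so t[543] = t[3] = 1.

1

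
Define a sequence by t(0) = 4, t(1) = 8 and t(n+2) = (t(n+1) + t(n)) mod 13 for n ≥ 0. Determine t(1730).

Listing terms: t(0) = 4,  t(1) = 8,  t(2) = 12,  t(3) = 7,  t(4) = 6,  t(5) = 0,  t(6) = 6,  t(7) = 6,  t(8) = 12,  t(9) = 5,  t(10) = 4,  t(11) = 9,  t(12) = 0,  t(13) = 9,  t(14) = 9,  t(15) = 5,  t(16) = 1,  t(17) = 6,  t(18) = 7,  t(19) = 0,  t(20) = 7,  t(21) = 7,  t(22) = 1,  t(23) = 8,  t(24) = 9,  t(25) = 4,  t(26) = 0,  t(27) = 4,  t(28) = 4,  t(29) = 8.
The sequence repeats with period 28.
(1730 - 0) mod 28 = 22, so t(1730) = t(22) = 1.

1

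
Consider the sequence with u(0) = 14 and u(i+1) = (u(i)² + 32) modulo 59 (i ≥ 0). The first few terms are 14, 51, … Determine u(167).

36

Listing terms: u(0) = 14,  u(1) = 51,  u(2) = 37,  u(3) = 44,  u(4) = 21,  u(5) = 1,  u(6) = 33,  u(7) = 0,  u(8) = 32,  u(9) = 53,  u(10) = 9,  u(11) = 54,  u(12) = 57,  u(13) = 36,  u(14) = 30,  u(15) = 47,  u(16) = 58,  u(17) = 33.
Since u(17) = u(6) = 33, the sequence is eventually periodic: after a pre-period of length 6 it cycles with period 11.
For i ≥ 6, u(i) depends only on (i - 6) mod 11. (167 - 6) mod 11 = 7, so u(167) = u(13) = 36.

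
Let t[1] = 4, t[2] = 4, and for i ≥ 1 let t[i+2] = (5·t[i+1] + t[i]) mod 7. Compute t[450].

We have t[1] = 4; t[2] = 4; t[3] = 3; t[4] = 5; t[5] = 0; t[6] = 5; t[7] = 4; t[8] = 4.
The sequence repeats with period 6.
(450 - 1) mod 6 = 5, so t[450] = t[6] = 5.

5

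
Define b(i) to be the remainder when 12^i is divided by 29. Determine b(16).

1

We have b(1) = 12,  b(2) = 28,  b(3) = 17,  b(4) = 1,  b(5) = 12.
Since b(5) = b(1) = 12, the sequence is periodic with period 4.
So b(16) = b(1 + ((16-1) mod 4)) = b(4) = 1.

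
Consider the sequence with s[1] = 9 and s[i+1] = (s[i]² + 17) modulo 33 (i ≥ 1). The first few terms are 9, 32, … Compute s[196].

20

We have s[1] = 9, s[2] = 32, s[3] = 18, s[4] = 11, s[5] = 6, s[6] = 20, s[7] = 21, s[8] = 29, s[9] = 0, s[10] = 17, s[11] = 9.
Since s[11] = s[1] = 9, the sequence is periodic with period 10.
(196 - 1) mod 10 = 5, so s[196] = s[6] = 20.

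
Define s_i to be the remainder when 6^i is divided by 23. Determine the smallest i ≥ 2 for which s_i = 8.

Listing terms: s_1 = 6; s_2 = 13; s_3 = 9; s_4 = 8; s_5 = 2; s_6 = 12; s_7 = 3; s_8 = 18; s_9 = 16; s_{10} = 4; s_{11} = 1; s_{12} = 6.
The sequence repeats with period 11.
The value 8 first appears (with i ≥ 2) at s_4.

4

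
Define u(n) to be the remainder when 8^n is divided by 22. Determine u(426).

14

Computing terms: u(1) = 8; u(2) = 20; u(3) = 6; u(4) = 4; u(5) = 10; u(6) = 14; u(7) = 2; u(8) = 16; u(9) = 18; u(10) = 12; u(11) = 8.
The sequence repeats with period 10.
So u(426) = u(1 + ((426-1) mod 10)) = u(6) = 14.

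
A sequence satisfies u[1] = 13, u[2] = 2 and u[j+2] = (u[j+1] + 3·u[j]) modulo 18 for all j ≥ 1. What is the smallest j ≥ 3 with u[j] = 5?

Listing terms: u[1] = 13, u[2] = 2, u[3] = 5, u[4] = 11, u[5] = 8, u[6] = 5, u[7] = 11.
Since (u[6], u[7]) = (u[3], u[4]) = (5, 11) (two consecutive terms determine the rest), the sequence is eventually periodic: after a pre-period of length 2 it cycles with period 3.
The value 5 first appears (with j ≥ 3) at u[3].

3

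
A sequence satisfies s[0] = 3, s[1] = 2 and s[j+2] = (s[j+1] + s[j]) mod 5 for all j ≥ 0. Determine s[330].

Computing terms: s[0] = 3, s[1] = 2, s[2] = 0, s[3] = 2, s[4] = 2, s[5] = 4, s[6] = 1, s[7] = 0, s[8] = 1, s[9] = 1, s[10] = 2, s[11] = 3, s[12] = 0, s[13] = 3, s[14] = 3, s[15] = 1, s[16] = 4, s[17] = 0, s[18] = 4, s[19] = 4, s[20] = 3, s[21] = 2.
The sequence repeats with period 20.
(330 - 0) mod 20 = 10, so s[330] = s[10] = 2.

2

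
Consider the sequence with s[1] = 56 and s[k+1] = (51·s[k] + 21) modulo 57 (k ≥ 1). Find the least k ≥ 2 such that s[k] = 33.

12

We have s[1] = 56, s[2] = 27, s[3] = 30, s[4] = 12, s[5] = 6, s[6] = 42, s[7] = 54, s[8] = 39, s[9] = 15, s[10] = 45, s[11] = 36, s[12] = 33, s[13] = 51, s[14] = 0, s[15] = 21, s[16] = 9, s[17] = 24, s[18] = 48, s[19] = 18, s[20] = 27.
Since s[20] = s[2] = 27, the sequence is eventually periodic: after a pre-period of length 1 it cycles with period 18.
The value 33 first appears (with k ≥ 2) at s[12].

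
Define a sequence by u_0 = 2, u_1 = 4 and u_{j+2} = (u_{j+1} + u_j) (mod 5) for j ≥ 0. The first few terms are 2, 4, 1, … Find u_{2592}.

4

Computing terms: u_0 = 2; u_1 = 4; u_2 = 1; u_3 = 0; u_4 = 1; u_5 = 1; u_6 = 2; u_7 = 3; u_8 = 0; u_9 = 3; u_{10} = 3; u_{11} = 1; u_{12} = 4; u_{13} = 0; u_{14} = 4; u_{15} = 4; u_{16} = 3; u_{17} = 2; u_{18} = 0; u_{19} = 2; u_{20} = 2; u_{21} = 4.
The sequence repeats with period 20.
So u_{2592} = u_{0 + ((2592-0) mod 20)} = u_{12} = 4.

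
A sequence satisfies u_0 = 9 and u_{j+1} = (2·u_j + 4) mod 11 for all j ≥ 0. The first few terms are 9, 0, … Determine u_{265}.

Listing terms: u_0 = 9,  u_1 = 0,  u_2 = 4,  u_3 = 1,  u_4 = 6,  u_5 = 5,  u_6 = 3,  u_7 = 10,  u_8 = 2,  u_9 = 8,  u_{10} = 9.
Since u_{10} = u_0 = 9, the sequence is periodic with period 10.
So u_{265} = u_{0 + ((265-0) mod 10)} = u_5 = 5.

5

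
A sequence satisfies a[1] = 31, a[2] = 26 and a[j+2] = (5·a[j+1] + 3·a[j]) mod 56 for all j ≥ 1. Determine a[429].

a[1] = 31; a[2] = 26; a[3] = 55; a[4] = 17; a[5] = 26; a[6] = 13; a[7] = 31; a[8] = 26.
The sequence repeats with period 6.
So a[429] = a[1 + ((429-1) mod 6)] = a[3] = 55.

55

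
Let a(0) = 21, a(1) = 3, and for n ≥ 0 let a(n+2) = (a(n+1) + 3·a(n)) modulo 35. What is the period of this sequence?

24

Computing terms: a(0) = 21,  a(1) = 3,  a(2) = 31,  a(3) = 5,  a(4) = 28,  a(5) = 8,  a(6) = 22,  a(7) = 11,  a(8) = 7,  a(9) = 5,  a(10) = 26,  a(11) = 6,  a(12) = 14,  a(13) = 32,  a(14) = 4,  a(15) = 30,  a(16) = 7,  a(17) = 27,  a(18) = 13,  a(19) = 24,  a(20) = 28,  a(21) = 30,  a(22) = 9,  a(23) = 29,  a(24) = 21,  a(25) = 3.
Since (a(24), a(25)) = (a(0), a(1)) = (21, 3) (two consecutive terms determine the rest), the sequence is periodic with period 24.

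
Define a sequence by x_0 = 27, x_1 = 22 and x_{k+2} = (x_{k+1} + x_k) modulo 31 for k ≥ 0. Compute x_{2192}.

18

Computing terms: x_0 = 27,  x_1 = 22,  x_2 = 18,  x_3 = 9,  x_4 = 27,  x_5 = 5,  x_6 = 1,  x_7 = 6,  x_8 = 7,  x_9 = 13,  x_{10} = 20,  x_{11} = 2,  x_{12} = 22,  x_{13} = 24,  x_{14} = 15,  x_{15} = 8,  x_{16} = 23,  x_{17} = 0,  x_{18} = 23,  x_{19} = 23,  x_{20} = 15,  x_{21} = 7,  x_{22} = 22,  x_{23} = 29,  x_{24} = 20,  x_{25} = 18,  x_{26} = 7,  x_{27} = 25,  x_{28} = 1,  x_{29} = 26,  x_{30} = 27,  x_{31} = 22.
The sequence repeats with period 30.
So x_{2192} = x_{0 + ((2192-0) mod 30)} = x_2 = 18.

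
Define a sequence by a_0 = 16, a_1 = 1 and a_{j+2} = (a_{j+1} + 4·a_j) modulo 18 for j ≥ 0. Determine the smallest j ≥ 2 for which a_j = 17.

10

We have a_0 = 16,  a_1 = 1,  a_2 = 11,  a_3 = 15,  a_4 = 5,  a_5 = 11,  a_6 = 13,  a_7 = 3,  a_8 = 1,  a_9 = 13,  a_{10} = 17,  a_{11} = 15,  a_{12} = 11,  a_{13} = 17,  a_{14} = 7,  a_{15} = 3,  a_{16} = 13,  a_{17} = 7,  a_{18} = 5,  a_{19} = 15,  a_{20} = 17,  a_{21} = 5,  a_{22} = 1,  a_{23} = 3,  a_{24} = 7,  a_{25} = 1,  a_{26} = 11.
Since (a_{25}, a_{26}) = (a_1, a_2) = (1, 11) (two consecutive terms determine the rest), the sequence is eventually periodic: after a pre-period of length 1 it cycles with period 24.
The value 17 first appears (with j ≥ 2) at a_{10}.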